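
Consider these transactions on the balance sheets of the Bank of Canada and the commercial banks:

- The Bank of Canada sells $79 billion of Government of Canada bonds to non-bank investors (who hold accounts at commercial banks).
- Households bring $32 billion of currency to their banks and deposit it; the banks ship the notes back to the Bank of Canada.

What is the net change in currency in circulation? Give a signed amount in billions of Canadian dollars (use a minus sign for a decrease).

-$32 billion

Bank of Canada balance sheet:
  Assets:      Securities −$79B
  Liabilities: Bank reserves −$47B, Currency in circulation −$32B
So the change in currency in circulation is -$32 billion.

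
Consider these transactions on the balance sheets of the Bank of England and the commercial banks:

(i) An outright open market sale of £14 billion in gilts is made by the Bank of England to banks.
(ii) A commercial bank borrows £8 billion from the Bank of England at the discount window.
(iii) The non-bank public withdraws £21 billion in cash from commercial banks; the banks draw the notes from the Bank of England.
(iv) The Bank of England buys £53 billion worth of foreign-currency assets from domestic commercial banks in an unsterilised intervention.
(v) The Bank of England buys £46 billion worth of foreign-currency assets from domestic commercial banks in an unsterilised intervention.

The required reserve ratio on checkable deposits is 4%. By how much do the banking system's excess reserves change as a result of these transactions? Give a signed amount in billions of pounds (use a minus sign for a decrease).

+£72.84 billion

OMO sale (to banks) £14 billion: reserves −£14B, deposits 0.
Discount-window loan £8 billion: reserves +£8B, deposits 0.
Currency withdrawal £21 billion: reserves −£21B, deposits −£21B.
FX purchase £53 billion: reserves +£53B, deposits 0.
FX purchase £46 billion: reserves +£46B, deposits 0.
Totals: Δreserves = +£72B, Δdeposits = −£21B.
Δrequired reserves = 4% × −£21B = −£0.84B.
Δexcess reserves = Δreserves − Δrequired = +£72B − (−£0.84B) = +£72.84 billion.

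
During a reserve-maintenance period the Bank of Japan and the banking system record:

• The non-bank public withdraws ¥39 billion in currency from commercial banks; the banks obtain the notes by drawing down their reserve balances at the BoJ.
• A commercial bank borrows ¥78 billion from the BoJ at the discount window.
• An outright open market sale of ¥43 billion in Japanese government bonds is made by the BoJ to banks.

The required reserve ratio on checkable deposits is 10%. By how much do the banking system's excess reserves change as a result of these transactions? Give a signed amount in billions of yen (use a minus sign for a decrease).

Currency withdrawal ¥39 billion: reserves −¥39B, deposits −¥39B.
Discount-window loan ¥78 billion: reserves +¥78B, deposits 0.
OMO sale (to banks) ¥43 billion: reserves −¥43B, deposits 0.
Totals: Δreserves = −¥4B, Δdeposits = −¥39B.
Δrequired reserves = 10% × −¥39B = −¥3.9B.
Δexcess reserves = Δreserves − Δrequired = −¥4B − (−¥3.9B) = -¥0.1 billion.

-¥0.1 billion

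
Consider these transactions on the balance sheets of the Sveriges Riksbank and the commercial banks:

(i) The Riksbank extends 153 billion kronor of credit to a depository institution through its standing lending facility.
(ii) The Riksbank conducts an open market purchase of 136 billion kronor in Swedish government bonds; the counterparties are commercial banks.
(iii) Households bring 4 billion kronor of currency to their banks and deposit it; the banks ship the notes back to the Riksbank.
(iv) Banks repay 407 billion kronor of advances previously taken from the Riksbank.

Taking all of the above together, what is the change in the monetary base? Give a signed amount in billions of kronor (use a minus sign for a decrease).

Discount-window loan 153 billion kronor: Riksbank balance sheet expands → +153B.
OMO purchase (from banks) 136 billion kronor: Riksbank balance sheet expands → +136B.
Currency deposit 4 billion kronor: just a shift between currency and reserves — both are base money → 0.
Discount-window repayment 407 billion kronor: Riksbank balance sheet contracts → −407B.
Net: 153 + 136 + 0 − 407 = -118 billion.

-118 billion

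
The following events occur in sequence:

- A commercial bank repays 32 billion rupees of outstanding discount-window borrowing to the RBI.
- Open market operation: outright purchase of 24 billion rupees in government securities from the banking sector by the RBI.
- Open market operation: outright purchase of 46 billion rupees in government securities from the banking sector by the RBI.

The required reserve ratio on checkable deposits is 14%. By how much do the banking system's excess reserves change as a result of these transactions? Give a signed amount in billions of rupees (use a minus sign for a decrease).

Discount-window repayment 32 billion rupees: reserves −32B, deposits 0.
OMO purchase (from banks) 24 billion rupees: reserves +24B, deposits 0.
OMO purchase (from banks) 46 billion rupees: reserves +46B, deposits 0.
Totals: Δreserves = +38B, Δdeposits = 0.
Δrequired reserves = 14% × 0 = 0.
Δexcess reserves = Δreserves − Δrequired = +38B − (0) = +38 billion.

+38 billion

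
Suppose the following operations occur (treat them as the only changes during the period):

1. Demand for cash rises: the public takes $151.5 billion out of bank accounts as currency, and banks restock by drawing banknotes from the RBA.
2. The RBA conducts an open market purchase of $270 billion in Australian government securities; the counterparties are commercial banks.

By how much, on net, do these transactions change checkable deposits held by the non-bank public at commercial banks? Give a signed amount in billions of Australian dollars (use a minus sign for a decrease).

Currency withdrawal $151.5 billion: non-bank counterparties' bank balances fall → −$151.5B.
OMO purchase (from banks) $270 billion: the counterparty is a bank, so public deposits are unchanged → 0.
Net: −151.5 + 0 = -$151.5 billion.

-$151.5 billion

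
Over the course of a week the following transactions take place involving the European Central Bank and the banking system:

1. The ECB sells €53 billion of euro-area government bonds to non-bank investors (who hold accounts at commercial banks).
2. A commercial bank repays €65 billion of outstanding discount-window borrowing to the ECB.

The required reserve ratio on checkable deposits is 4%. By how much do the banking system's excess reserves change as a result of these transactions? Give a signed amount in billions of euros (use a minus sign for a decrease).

Asset sale (to non-banks) €53 billion: reserves −€53B, deposits −€53B.
Discount-window repayment €65 billion: reserves −€65B, deposits 0.
Totals: Δreserves = −€118B, Δdeposits = −€53B.
Δrequired reserves = 4% × −€53B = −€2.12B.
Δexcess reserves = Δreserves − Δrequired = −€118B − (−€2.12B) = -€115.88 billion.

-€115.88 billion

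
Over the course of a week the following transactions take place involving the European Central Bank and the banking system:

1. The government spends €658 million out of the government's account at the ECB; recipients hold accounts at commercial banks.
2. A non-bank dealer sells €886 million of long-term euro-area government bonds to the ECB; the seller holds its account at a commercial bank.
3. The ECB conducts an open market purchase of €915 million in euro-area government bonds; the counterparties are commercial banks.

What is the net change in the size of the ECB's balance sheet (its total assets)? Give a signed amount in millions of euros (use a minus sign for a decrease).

+€1801 million

ECB balance sheet:
  Assets:      Securities +€1801M
  Liabilities: Bank reserves +€2459M, Government deposits −€658M
Commercial banking system:
  Assets:      Reserves at CB +€2459M, Securities −€915M
  Liabilities: Checkable deposits +€1544M
Change in total ECB assets = +€1801 million.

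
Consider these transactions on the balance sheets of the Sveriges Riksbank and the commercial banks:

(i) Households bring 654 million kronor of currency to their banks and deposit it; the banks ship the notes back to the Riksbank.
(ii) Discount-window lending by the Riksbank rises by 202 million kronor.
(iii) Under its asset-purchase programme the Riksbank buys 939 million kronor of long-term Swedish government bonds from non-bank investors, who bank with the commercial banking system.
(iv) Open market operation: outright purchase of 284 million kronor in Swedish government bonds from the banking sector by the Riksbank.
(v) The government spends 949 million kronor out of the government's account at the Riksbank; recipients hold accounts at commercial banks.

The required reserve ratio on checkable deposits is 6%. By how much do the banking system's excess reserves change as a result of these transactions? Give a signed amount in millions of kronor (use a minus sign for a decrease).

+2875.48 million

Currency deposit 654 million kronor: reserves +654M, deposits +654M.
Discount-window loan 202 million kronor: reserves +202M, deposits 0.
Asset purchase (from non-banks) 939 million kronor: reserves +939M, deposits +939M.
OMO purchase (from banks) 284 million kronor: reserves +284M, deposits 0.
Government spending 949 million kronor: reserves +949M, deposits +949M.
Totals: Δreserves = +3028M, Δdeposits = +2542M.
Δrequired reserves = 6% × +2542M = +152.52M.
Δexcess reserves = Δreserves − Δrequired = +3028M − (+152.52M) = +2875.48 million.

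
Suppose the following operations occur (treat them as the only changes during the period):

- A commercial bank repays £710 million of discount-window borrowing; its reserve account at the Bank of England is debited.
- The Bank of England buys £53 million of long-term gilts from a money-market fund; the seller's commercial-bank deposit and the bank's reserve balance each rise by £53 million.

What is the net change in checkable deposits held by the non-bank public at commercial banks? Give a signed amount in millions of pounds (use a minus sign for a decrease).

+£53 million

Discount-window repayment £710 million: the counterparty is a bank, so public deposits are unchanged → 0.
Asset purchase (from non-banks) £53 million: non-bank counterparties' bank balances rise → +£53M.
Net: 0 + 53 = +£53 million.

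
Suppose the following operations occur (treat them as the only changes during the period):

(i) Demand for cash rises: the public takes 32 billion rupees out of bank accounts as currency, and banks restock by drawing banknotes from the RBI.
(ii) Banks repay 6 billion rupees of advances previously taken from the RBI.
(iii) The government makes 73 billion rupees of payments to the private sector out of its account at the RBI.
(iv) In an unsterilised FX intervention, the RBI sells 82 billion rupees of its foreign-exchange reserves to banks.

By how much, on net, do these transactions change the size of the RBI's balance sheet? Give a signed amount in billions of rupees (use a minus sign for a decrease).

-88 billion

RBI balance sheet:
  Assets:      Loans to banks −6B, Foreign assets −82B
  Liabilities: Bank reserves −47B, Currency in circulation +32B, Government deposits −73B
Commercial banking system:
  Assets:      Reserves at CB −47B, Foreign assets +82B
  Liabilities: Checkable deposits +41B, Borrowings from CB −6B
Change in total RBI assets = -88 billion.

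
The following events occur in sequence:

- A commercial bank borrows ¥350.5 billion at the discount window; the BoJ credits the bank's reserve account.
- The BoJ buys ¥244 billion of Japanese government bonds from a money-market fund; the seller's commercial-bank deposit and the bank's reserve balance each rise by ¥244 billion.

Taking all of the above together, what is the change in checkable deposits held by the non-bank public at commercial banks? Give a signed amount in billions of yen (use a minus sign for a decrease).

Discount-window loan ¥350.5 billion: the counterparty is a bank, so public deposits are unchanged → 0.
Asset purchase (from non-banks) ¥244 billion: non-bank counterparties' bank balances rise → +¥244B.
Net: 0 + 244 = +¥244 billion.

+¥244 billion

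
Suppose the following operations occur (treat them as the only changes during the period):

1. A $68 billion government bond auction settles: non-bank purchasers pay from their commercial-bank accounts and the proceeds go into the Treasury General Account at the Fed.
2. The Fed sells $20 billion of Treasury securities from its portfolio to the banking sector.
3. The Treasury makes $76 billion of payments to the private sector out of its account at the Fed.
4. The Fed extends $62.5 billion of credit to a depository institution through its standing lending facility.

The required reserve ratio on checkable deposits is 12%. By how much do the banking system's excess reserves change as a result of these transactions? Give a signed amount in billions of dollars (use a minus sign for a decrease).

+$49.54 billion

Government account inflow $68 billion: reserves −$68B, deposits −$68B.
OMO sale (to banks) $20 billion: reserves −$20B, deposits 0.
Government spending $76 billion: reserves +$76B, deposits +$76B.
Discount-window loan $62.5 billion: reserves +$62.5B, deposits 0.
Totals: Δreserves = +$50.5B, Δdeposits = +$8B.
Δrequired reserves = 12% × +$8B = +$0.96B.
Δexcess reserves = Δreserves − Δrequired = +$50.5B − (+$0.96B) = +$49.54 billion.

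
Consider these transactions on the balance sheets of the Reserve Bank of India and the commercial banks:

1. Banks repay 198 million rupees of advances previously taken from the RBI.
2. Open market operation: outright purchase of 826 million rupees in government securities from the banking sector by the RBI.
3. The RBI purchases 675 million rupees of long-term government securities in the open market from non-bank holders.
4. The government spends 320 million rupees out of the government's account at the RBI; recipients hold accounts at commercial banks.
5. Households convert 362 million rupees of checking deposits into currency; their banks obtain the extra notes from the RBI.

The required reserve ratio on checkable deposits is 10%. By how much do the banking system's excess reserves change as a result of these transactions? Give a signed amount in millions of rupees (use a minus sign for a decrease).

Discount-window repayment 198 million rupees: reserves −198M, deposits 0.
OMO purchase (from banks) 826 million rupees: reserves +826M, deposits 0.
Asset purchase (from non-banks) 675 million rupees: reserves +675M, deposits +675M.
Government spending 320 million rupees: reserves +320M, deposits +320M.
Currency withdrawal 362 million rupees: reserves −362M, deposits −362M.
Totals: Δreserves = +1261M, Δdeposits = +633M.
Δrequired reserves = 10% × +633M = +63.3M.
Δexcess reserves = Δreserves − Δrequired = +1261M − (+63.3M) = +1197.7 million.

+1197.7 million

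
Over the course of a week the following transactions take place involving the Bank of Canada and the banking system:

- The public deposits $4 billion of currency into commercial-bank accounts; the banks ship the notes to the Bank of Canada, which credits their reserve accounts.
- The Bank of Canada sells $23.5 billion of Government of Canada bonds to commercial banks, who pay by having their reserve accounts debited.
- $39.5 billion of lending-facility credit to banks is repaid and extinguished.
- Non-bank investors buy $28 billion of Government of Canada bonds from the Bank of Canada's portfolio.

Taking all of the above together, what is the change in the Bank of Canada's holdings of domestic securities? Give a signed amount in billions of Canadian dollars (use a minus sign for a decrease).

-$51.5 billion

Currency deposit $4 billion: the Bank of Canada's securities portfolio is untouched → 0.
OMO sale (to banks) $23.5 billion: securities removed from the Bank of Canada's portfolio → −$23.5B.
Discount-window repayment $39.5 billion: the Bank of Canada's securities portfolio is untouched → 0.
Asset sale (to non-banks) $28 billion: securities removed from the Bank of Canada's portfolio → −$28B.
Net: 0 − 23.5 + 0 − 28 = -$51.5 billion.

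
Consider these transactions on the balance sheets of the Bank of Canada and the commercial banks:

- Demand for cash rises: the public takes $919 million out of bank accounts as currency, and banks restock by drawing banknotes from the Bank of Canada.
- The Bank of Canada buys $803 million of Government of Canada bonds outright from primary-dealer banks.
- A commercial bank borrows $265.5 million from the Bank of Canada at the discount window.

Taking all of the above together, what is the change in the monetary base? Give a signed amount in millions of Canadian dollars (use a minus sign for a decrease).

Currency withdrawal $919 million: just a shift between currency and reserves — both are base money → 0.
OMO purchase (from banks) $803 million: Bank of Canada balance sheet expands → +$803M.
Discount-window loan $265.5 million: Bank of Canada balance sheet expands → +$265.5M.
Net: 0 + 803 + 265.5 = +$1068.5 million.

+$1068.5 million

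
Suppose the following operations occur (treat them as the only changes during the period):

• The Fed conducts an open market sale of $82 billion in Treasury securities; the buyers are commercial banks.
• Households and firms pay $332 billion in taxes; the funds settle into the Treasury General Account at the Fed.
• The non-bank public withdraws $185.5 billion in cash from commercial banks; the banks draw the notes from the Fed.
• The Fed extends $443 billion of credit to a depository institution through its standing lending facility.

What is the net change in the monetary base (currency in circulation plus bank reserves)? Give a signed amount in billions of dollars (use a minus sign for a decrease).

+$29 billion

Fed balance sheet:
  Assets:      Securities −$82B, Loans to banks +$443B
  Liabilities: Bank reserves −$156.5B, Currency in circulation +$185.5B, Government deposits +$332B
Monetary base = currency + reserves: +$185.5B + (−$156.5B) = +$29 billion.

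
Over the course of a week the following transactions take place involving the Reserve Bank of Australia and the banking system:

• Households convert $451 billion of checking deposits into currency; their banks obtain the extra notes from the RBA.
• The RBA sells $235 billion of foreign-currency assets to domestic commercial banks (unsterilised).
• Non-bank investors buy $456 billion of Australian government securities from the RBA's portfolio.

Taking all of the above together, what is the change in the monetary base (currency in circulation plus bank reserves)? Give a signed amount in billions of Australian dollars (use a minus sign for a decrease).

Currency withdrawal $451 billion: just a shift between currency and reserves — both are base money → 0.
FX sale $235 billion: RBA balance sheet contracts → −$235B.
Asset sale (to non-banks) $456 billion: RBA balance sheet contracts → −$456B.
Net: 0 − 235 − 456 = -$691 billion.

-$691 billion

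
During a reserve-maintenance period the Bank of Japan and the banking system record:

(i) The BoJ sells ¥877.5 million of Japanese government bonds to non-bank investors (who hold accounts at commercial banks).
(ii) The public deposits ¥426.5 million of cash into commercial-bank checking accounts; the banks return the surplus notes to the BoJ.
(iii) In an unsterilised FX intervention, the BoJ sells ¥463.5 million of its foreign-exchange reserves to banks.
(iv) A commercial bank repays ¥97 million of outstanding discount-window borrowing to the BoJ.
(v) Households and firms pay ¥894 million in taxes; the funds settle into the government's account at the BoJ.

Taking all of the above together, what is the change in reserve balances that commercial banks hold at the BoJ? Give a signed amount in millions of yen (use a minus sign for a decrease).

-¥1905.5 million

Asset sale (to non-banks) ¥877.5 million: the non-bank buyers' banks settle from reserves → −¥877.5M.
Currency deposit ¥426.5 million: returned notes are swapped for reserve credit → +¥426.5M.
FX sale ¥463.5 million: the buying banks pay out of their reserve balances → −¥463.5M.
Discount-window repayment ¥97 million: repayment is debited from reserves → −¥97M.
Government account inflow ¥894 million: funds move from bank reserves into the government account → −¥894M.
Net: −877.5 + 426.5 − 463.5 − 97 − 894 = -¥1905.5 million.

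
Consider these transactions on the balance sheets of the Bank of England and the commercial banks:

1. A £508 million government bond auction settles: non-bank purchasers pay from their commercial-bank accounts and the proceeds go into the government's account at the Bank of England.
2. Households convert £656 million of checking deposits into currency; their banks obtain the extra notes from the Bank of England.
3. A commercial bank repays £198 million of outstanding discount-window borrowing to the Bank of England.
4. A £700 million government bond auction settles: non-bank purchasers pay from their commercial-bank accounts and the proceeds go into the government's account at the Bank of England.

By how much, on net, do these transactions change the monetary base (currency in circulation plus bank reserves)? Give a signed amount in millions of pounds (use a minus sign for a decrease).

Bank of England balance sheet:
  Assets:      Loans to banks −£198M
  Liabilities: Bank reserves −£2062M, Currency in circulation +£656M, Government deposits +£1208M
Commercial banking system:
  Assets:      Reserves at CB −£2062M
  Liabilities: Checkable deposits −£1864M, Borrowings from CB −£198M
Monetary base = currency + reserves: +£656M + (−£2062M) = -£1406 million.

-£1406 million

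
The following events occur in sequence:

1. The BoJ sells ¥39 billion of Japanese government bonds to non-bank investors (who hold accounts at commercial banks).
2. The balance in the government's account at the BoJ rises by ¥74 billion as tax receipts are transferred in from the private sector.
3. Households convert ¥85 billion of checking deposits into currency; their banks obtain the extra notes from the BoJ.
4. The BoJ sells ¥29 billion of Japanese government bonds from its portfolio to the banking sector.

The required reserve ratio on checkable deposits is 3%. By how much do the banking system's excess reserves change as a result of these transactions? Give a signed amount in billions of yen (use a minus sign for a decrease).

-¥221.06 billion

Asset sale (to non-banks) ¥39 billion: reserves −¥39B, deposits −¥39B.
Government account inflow ¥74 billion: reserves −¥74B, deposits −¥74B.
Currency withdrawal ¥85 billion: reserves −¥85B, deposits −¥85B.
OMO sale (to banks) ¥29 billion: reserves −¥29B, deposits 0.
Totals: Δreserves = −¥227B, Δdeposits = −¥198B.
Δrequired reserves = 3% × −¥198B = −¥5.94B.
Δexcess reserves = Δreserves − Δrequired = −¥227B − (−¥5.94B) = -¥221.06 billion.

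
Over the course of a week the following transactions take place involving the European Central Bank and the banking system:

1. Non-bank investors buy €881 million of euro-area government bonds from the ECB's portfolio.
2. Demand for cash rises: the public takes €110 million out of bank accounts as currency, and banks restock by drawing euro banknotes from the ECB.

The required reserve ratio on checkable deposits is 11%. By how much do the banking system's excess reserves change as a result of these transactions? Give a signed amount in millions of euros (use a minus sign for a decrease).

Asset sale (to non-banks) €881 million: reserves −€881M, deposits −€881M.
Currency withdrawal €110 million: reserves −€110M, deposits −€110M.
Totals: Δreserves = −€991M, Δdeposits = −€991M.
Δrequired reserves = 11% × −€991M = −€109.01M.
Δexcess reserves = Δreserves − Δrequired = −€991M − (−€109.01M) = -€881.99 million.

-€881.99 million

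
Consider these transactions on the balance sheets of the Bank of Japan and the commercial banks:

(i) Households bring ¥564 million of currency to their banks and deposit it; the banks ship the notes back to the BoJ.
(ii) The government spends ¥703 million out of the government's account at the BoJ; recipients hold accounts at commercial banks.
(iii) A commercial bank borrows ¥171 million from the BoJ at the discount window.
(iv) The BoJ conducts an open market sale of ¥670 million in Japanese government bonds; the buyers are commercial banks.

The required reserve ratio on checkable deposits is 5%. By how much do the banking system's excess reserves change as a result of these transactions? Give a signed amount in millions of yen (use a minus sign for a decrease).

+¥704.65 million

Currency deposit ¥564 million: reserves +¥564M, deposits +¥564M.
Government spending ¥703 million: reserves +¥703M, deposits +¥703M.
Discount-window loan ¥171 million: reserves +¥171M, deposits 0.
OMO sale (to banks) ¥670 million: reserves −¥670M, deposits 0.
Totals: Δreserves = +¥768M, Δdeposits = +¥1267M.
Δrequired reserves = 5% × +¥1267M = +¥63.35M.
Δexcess reserves = Δreserves − Δrequired = +¥768M − (+¥63.35M) = +¥704.65 million.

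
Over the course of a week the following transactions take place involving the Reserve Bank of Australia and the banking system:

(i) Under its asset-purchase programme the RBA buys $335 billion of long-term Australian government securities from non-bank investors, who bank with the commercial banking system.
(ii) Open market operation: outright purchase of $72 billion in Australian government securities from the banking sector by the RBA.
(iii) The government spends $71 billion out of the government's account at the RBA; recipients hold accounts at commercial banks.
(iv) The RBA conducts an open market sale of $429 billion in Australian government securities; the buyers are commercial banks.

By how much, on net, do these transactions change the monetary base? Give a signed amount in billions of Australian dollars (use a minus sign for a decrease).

+$49 billion

Asset purchase (from non-banks) $335 billion: RBA balance sheet expands → +$335B.
OMO purchase (from banks) $72 billion: RBA balance sheet expands → +$72B.
Government spending $71 billion: a non-base liability converts back to reserves → +$71B.
OMO sale (to banks) $429 billion: RBA balance sheet contracts → −$429B.
Net: 335 + 72 + 71 − 429 = +$49 billion.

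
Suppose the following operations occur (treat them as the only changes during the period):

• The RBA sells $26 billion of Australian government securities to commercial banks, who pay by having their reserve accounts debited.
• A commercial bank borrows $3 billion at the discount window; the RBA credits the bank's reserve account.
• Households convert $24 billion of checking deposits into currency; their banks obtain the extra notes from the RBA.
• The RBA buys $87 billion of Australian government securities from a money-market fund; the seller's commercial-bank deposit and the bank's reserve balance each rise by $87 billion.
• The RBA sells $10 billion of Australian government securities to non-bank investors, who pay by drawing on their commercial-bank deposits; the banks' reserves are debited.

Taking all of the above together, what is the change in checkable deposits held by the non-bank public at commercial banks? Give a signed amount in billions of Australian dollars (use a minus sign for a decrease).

OMO sale (to banks) $26 billion: the counterparty is a bank, so public deposits are unchanged → 0.
Discount-window loan $3 billion: the counterparty is a bank, so public deposits are unchanged → 0.
Currency withdrawal $24 billion: non-bank counterparties' bank balances fall → −$24B.
Asset purchase (from non-banks) $87 billion: non-bank counterparties' bank balances rise → +$87B.
Asset sale (to non-banks) $10 billion: non-bank counterparties' bank balances fall → −$10B.
Net: 0 + 0 − 24 + 87 − 10 = +$53 billion.

+$53 billion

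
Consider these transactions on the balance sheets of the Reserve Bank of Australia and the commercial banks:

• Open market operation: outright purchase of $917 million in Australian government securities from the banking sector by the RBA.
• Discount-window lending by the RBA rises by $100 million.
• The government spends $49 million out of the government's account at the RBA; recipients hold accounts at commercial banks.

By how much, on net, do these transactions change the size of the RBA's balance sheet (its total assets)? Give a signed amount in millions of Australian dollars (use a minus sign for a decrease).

+$1017 million

RBA balance sheet:
  Assets:      Securities +$917M, Loans to banks +$100M
  Liabilities: Bank reserves +$1066M, Government deposits −$49M
Change in total RBA assets = +$1017 million.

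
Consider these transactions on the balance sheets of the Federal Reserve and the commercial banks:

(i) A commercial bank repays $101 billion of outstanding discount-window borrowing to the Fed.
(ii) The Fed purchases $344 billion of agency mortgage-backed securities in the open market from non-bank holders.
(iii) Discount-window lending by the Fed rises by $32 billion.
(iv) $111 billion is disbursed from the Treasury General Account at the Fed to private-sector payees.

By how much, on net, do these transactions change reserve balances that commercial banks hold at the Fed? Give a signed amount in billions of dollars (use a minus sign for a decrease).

Discount-window repayment $101 billion: repayment is debited from reserves → −$101B.
Asset purchase (from non-banks) $344 billion: the Fed pays by crediting reserve accounts → +$344B.
Discount-window loan $32 billion: the loan is credited to the bank's reserve account → +$32B.
Government spending $111 billion: government payments flow into bank reserve accounts → +$111B.
Net: −101 + 344 + 32 + 111 = +$386 billion.

+$386 billion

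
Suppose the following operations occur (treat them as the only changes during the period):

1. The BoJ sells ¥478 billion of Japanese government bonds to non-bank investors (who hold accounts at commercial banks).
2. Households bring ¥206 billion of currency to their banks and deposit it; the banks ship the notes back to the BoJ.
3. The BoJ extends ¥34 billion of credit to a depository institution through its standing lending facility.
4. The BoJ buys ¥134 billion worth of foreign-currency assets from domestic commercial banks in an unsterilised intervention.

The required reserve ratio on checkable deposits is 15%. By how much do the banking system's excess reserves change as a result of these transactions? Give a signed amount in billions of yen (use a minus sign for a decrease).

-¥63.2 billion

Asset sale (to non-banks) ¥478 billion: reserves −¥478B, deposits −¥478B.
Currency deposit ¥206 billion: reserves +¥206B, deposits +¥206B.
Discount-window loan ¥34 billion: reserves +¥34B, deposits 0.
FX purchase ¥134 billion: reserves +¥134B, deposits 0.
Totals: Δreserves = −¥104B, Δdeposits = −¥272B.
Δrequired reserves = 15% × −¥272B = −¥40.8B.
Δexcess reserves = Δreserves − Δrequired = −¥104B − (−¥40.8B) = -¥63.2 billion.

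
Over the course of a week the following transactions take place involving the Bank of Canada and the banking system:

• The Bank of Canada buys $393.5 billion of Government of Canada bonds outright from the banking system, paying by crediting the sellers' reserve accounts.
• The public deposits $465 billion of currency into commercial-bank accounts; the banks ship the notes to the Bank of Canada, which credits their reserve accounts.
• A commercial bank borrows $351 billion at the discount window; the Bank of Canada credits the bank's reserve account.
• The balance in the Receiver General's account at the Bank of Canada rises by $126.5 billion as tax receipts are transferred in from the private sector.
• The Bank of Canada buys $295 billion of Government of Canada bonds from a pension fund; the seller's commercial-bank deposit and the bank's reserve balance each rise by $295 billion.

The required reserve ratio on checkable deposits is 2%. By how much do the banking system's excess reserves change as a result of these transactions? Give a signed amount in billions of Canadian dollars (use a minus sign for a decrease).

+$1365.33 billion

OMO purchase (from banks) $393.5 billion: reserves +$393.5B, deposits 0.
Currency deposit $465 billion: reserves +$465B, deposits +$465B.
Discount-window loan $351 billion: reserves +$351B, deposits 0.
Government account inflow $126.5 billion: reserves −$126.5B, deposits −$126.5B.
Asset purchase (from non-banks) $295 billion: reserves +$295B, deposits +$295B.
Totals: Δreserves = +$1378B, Δdeposits = +$633.5B.
Δrequired reserves = 2% × +$633.5B = +$12.67B.
Δexcess reserves = Δreserves − Δrequired = +$1378B − (+$12.67B) = +$1365.33 billion.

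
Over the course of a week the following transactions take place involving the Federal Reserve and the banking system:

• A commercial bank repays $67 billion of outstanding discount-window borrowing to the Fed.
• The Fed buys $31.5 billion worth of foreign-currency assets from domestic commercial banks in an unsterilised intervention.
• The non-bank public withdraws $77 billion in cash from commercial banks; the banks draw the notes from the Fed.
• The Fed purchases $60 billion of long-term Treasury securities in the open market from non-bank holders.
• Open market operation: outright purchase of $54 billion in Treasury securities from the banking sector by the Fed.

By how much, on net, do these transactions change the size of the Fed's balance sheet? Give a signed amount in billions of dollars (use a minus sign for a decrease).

+$78.5 billion

Discount-window repayment $67 billion: a Fed asset is shed → −$67B.
FX purchase $31.5 billion: a Fed asset is acquired → +$31.5B.
Currency withdrawal $77 billion: only the composition of liabilities changes → 0.
Asset purchase (from non-banks) $60 billion: a Fed asset is acquired → +$60B.
OMO purchase (from banks) $54 billion: a Fed asset is acquired → +$54B.
Net: −67 + 31.5 + 0 + 60 + 54 = +$78.5 billion.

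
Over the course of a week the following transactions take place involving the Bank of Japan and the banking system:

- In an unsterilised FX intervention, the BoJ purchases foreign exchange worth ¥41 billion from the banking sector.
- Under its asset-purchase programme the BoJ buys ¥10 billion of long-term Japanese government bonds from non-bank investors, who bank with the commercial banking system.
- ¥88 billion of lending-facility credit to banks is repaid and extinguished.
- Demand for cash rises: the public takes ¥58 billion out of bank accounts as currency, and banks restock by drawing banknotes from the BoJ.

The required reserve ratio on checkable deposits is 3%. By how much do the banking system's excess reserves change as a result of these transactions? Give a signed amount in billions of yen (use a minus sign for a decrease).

FX purchase ¥41 billion: reserves +¥41B, deposits 0.
Asset purchase (from non-banks) ¥10 billion: reserves +¥10B, deposits +¥10B.
Discount-window repayment ¥88 billion: reserves −¥88B, deposits 0.
Currency withdrawal ¥58 billion: reserves −¥58B, deposits −¥58B.
Totals: Δreserves = −¥95B, Δdeposits = −¥48B.
Δrequired reserves = 3% × −¥48B = −¥1.44B.
Δexcess reserves = Δreserves − Δrequired = −¥95B − (−¥1.44B) = -¥93.56 billion.

-¥93.56 billion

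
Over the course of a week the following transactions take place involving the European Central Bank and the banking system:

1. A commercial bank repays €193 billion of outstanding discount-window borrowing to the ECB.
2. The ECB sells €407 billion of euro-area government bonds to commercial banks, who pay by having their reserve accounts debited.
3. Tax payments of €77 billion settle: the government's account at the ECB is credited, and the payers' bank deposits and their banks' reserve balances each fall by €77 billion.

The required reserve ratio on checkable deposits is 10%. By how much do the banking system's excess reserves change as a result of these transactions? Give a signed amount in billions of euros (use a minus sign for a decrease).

-€669.3 billion

Discount-window repayment €193 billion: reserves −€193B, deposits 0.
OMO sale (to banks) €407 billion: reserves −€407B, deposits 0.
Government account inflow €77 billion: reserves −€77B, deposits −€77B.
Totals: Δreserves = −€677B, Δdeposits = −€77B.
Δrequired reserves = 10% × −€77B = −€7.7B.
Δexcess reserves = Δreserves − Δrequired = −€677B − (−€7.7B) = -€669.3 billion.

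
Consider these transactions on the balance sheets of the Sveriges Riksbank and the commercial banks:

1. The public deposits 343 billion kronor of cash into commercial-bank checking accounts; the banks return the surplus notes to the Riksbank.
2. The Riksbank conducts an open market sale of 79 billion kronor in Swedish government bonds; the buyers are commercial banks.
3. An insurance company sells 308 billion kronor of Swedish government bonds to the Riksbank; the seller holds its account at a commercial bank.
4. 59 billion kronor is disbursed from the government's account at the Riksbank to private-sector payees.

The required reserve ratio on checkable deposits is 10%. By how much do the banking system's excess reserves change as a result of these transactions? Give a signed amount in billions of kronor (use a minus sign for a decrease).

+560 billion

Currency deposit 343 billion kronor: reserves +343B, deposits +343B.
OMO sale (to banks) 79 billion kronor: reserves −79B, deposits 0.
Asset purchase (from non-banks) 308 billion kronor: reserves +308B, deposits +308B.
Government spending 59 billion kronor: reserves +59B, deposits +59B.
Totals: Δreserves = +631B, Δdeposits = +710B.
Δrequired reserves = 10% × +710B = +71B.
Δexcess reserves = Δreserves − Δrequired = +631B − (+71B) = +560 billion.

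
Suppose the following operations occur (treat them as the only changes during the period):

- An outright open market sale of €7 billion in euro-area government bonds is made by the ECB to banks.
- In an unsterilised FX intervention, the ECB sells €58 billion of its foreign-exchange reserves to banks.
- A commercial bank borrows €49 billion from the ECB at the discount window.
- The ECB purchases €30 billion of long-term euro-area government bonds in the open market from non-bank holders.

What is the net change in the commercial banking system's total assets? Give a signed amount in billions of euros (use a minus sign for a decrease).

+€79 billion

ECB balance sheet:
  Assets:      Securities +€23B, Loans to banks +€49B, Foreign assets −€58B
  Liabilities: Bank reserves +€14B
Commercial banking system:
  Assets:      Reserves at CB +€14B, Securities +€7B, Foreign assets +€58B
  Liabilities: Checkable deposits +€30B, Borrowings from CB +€49B
Change in total bank assets = +€79 billion.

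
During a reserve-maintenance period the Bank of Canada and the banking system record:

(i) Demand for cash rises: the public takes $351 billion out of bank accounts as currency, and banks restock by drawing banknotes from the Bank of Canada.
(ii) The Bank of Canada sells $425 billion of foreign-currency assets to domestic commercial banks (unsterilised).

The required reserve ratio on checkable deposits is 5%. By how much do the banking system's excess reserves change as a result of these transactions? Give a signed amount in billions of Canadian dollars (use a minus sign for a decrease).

-$758.45 billion

Currency withdrawal $351 billion: reserves −$351B, deposits −$351B.
FX sale $425 billion: reserves −$425B, deposits 0.
Totals: Δreserves = −$776B, Δdeposits = −$351B.
Δrequired reserves = 5% × −$351B = −$17.55B.
Δexcess reserves = Δreserves − Δrequired = −$776B − (−$17.55B) = -$758.45 billion.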